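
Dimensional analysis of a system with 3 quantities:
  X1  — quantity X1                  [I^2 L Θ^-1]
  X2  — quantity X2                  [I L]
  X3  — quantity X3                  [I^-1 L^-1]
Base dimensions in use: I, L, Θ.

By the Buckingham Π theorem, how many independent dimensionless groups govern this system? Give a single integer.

Dimensional matrix (I×L×Θ by X1×X2×X3):
  I: [ 2  1 -1]
  L: [ 1  1 -1]
  Θ: [-1  0  0]
RREF → pivots at {X1,X2} ⇒ r = 2
3 vars − rank 2 = 1 Π group

1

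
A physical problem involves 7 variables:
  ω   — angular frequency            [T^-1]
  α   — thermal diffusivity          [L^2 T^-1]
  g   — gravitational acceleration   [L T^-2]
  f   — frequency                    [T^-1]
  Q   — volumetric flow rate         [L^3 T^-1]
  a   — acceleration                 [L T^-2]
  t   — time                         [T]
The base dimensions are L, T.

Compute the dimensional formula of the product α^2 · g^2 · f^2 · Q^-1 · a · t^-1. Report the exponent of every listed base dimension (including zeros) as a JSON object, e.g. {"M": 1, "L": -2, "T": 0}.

Dimensional matrix (L×T by ω×α×g×f×Q×a×t):
  L: [ 0  2  1  0  3  1  0]
  T: [-1 -1 -2 -1 -1 -2  1]
  [L]: (2)·2+(2)·1+(2)·0+(-1)·3+(1)·1+(-1)·0 = 4
  [T]: (2)·-1+(2)·-2+(2)·-1+(-1)·-1+(1)·-2+(-1)·1 = -10
⇒ L^4 T^-10

{"L": 4, "T": -10}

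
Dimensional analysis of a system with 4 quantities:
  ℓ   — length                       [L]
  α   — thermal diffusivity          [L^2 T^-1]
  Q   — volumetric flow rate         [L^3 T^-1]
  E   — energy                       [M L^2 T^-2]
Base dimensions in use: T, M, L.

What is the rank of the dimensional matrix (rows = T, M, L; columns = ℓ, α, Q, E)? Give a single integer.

3

Dimensional matrix (T×M×L by ℓ×α×Q×E):
  T: [ 0 -1 -1 -2]
  M: [ 0  0  0  1]
  L: [ 1  2  3  2]
Echelon form has 3 nonzero rows (pivots: ℓ,α,E)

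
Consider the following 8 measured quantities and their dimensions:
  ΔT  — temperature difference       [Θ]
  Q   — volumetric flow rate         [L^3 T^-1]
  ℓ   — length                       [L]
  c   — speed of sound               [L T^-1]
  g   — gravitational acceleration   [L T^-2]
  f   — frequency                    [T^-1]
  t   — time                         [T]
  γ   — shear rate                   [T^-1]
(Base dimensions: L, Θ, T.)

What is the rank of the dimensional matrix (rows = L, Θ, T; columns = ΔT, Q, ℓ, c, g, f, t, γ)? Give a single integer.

3

Write exponents as rows L,Θ,T / cols ΔT,Q,ℓ,c,g,f,t,γ:
  L: [ 0  3  1  1  1  0  0  0]
  Θ: [ 1  0  0  0  0  0  0  0]
  T: [ 0 -1  0 -1 -2 -1  1 -1]
RREF → pivots at {ΔT,Q,ℓ} ⇒ r = 3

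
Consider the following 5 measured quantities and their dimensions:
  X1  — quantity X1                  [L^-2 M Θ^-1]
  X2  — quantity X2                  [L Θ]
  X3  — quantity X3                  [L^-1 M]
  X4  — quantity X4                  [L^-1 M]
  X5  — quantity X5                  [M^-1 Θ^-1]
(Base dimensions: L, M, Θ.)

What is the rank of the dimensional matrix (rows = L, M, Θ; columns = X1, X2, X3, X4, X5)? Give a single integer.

Dimensional matrix (L×M×Θ by X1×X2×X3×X4×X5):
  L: [-2  1 -1 -1  0]
  M: [ 1  0  1  1 -1]
  Θ: [-1  1  0  0 -1]
RREF → pivots at {X1,X2} ⇒ r = 2

2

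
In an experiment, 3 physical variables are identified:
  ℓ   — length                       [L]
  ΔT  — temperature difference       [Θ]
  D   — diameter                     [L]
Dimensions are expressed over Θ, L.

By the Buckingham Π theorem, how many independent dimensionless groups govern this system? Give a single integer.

Exponent matrix [Θ,L] × [ℓ,ΔT,D]:
  Θ: [ 0  1  0]
  L: [ 1  0  1]
Echelon form has 2 nonzero rows (pivots: ℓ,ΔT)
Π count = n − r = 3 − 2 = 1

1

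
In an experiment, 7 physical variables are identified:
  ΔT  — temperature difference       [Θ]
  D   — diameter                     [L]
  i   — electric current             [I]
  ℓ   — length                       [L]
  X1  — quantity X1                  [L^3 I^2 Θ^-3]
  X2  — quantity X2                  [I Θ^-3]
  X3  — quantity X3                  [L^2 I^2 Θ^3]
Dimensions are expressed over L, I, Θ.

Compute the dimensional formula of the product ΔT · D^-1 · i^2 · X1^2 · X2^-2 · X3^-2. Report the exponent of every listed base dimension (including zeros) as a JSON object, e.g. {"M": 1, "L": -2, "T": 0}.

{"L": 1, "I": 0, "Θ": -5}

Exponent matrix [L,I,Θ] × [ΔT,D,i,ℓ,X1,X2,X3]:
  L: [ 0  1  0  1  3  0  2]
  I: [ 0  0  1  0  2  1  2]
  Θ: [ 1  0  0  0 -3 -3  3]
  [L]: (1)·0+(-1)·1+(2)·0+(2)·3+(-2)·0+(-2)·2 = 1
  [I]: (1)·0+(-1)·0+(2)·1+(2)·2+(-2)·1+(-2)·2 = 0
  [Θ]: (1)·1+(-1)·0+(2)·0+(2)·-3+(-2)·-3+(-2)·3 = -5
⇒ L Θ^-5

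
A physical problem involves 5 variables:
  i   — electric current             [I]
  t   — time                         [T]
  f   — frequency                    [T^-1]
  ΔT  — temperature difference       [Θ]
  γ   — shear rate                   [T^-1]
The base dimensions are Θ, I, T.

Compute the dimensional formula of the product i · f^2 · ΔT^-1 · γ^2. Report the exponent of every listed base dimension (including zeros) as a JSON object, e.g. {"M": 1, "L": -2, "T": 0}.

Dimensional matrix (Θ×I×T by i×t×f×ΔT×γ):
  Θ: [ 0  0  0  1  0]
  I: [ 1  0  0  0  0]
  T: [ 0  1 -1  0 -1]
  [Θ]: (1)·0+(2)·0+(-1)·1+(2)·0 = -1
  [I]: (1)·1+(2)·0+(-1)·0+(2)·0 = 1
  [T]: (1)·0+(2)·-1+(-1)·0+(2)·-1 = -4
⇒ Θ^-1 I T^-4

{"Θ": -1, "I": 1, "T": -4}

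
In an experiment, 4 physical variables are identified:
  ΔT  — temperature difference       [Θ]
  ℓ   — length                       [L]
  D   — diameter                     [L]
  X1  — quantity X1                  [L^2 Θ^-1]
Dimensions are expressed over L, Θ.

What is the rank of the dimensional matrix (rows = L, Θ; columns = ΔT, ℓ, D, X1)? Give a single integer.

Exponent matrix [L,Θ] × [ΔT,ℓ,D,X1]:
  L: [ 0  1  1  2]
  Θ: [ 1  0  0 -1]
Echelon form has 2 nonzero rows (pivots: ΔT,ℓ)

2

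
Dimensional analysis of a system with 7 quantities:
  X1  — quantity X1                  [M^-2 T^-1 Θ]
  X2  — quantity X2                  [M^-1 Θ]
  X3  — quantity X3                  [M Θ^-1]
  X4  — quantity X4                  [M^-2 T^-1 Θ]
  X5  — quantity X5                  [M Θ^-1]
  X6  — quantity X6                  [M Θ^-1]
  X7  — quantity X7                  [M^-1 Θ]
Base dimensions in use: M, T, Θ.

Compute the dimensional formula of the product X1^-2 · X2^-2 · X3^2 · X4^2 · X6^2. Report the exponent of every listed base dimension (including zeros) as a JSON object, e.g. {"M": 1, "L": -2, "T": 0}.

Exponent matrix [M,T,Θ] × [X1,X2,X3,X4,X5,X6,X7]:
  M: [-2 -1  1 -2  1  1 -1]
  T: [-1  0  0 -1  0  0  0]
  Θ: [ 1  1 -1  1 -1 -1  1]
  [M]: (-2)·-2+(-2)·-1+(2)·1+(2)·-2+(2)·1 = 6
  [T]: (-2)·-1+(-2)·0+(2)·0+(2)·-1+(2)·0 = 0
  [Θ]: (-2)·1+(-2)·1+(2)·-1+(2)·1+(2)·-1 = -6
⇒ M^6 Θ^-6

{"M": 6, "T": 0, "Θ": -6}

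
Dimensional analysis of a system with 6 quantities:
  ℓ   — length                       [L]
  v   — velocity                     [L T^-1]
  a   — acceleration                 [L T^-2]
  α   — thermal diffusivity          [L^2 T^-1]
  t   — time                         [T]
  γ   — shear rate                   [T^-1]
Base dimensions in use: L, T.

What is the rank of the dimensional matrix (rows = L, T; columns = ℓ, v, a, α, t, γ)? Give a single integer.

2

Write exponents as rows L,T / cols ℓ,v,a,α,t,γ:
  L: [ 1  1  1  2  0  0]
  T: [ 0 -1 -2 -1  1 -1]
Row reduction gives pivot columns ℓ,v; rank = 2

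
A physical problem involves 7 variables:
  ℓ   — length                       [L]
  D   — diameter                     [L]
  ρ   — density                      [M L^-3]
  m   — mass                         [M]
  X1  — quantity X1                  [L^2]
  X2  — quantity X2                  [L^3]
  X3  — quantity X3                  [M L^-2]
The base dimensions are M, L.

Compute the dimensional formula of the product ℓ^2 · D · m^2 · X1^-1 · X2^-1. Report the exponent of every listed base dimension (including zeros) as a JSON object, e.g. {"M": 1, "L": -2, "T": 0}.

{"M": 2, "L": -2}

Exponent matrix [M,L] × [ℓ,D,ρ,m,X1,X2,X3]:
  M: [ 0  0  1  1  0  0  1]
  L: [ 1  1 -3  0  2  3 -2]
  [M]: (2)·0+(1)·0+(2)·1+(-1)·0+(-1)·0 = 2
  [L]: (2)·1+(1)·1+(2)·0+(-1)·2+(-1)·3 = -2
⇒ M^2 L^-2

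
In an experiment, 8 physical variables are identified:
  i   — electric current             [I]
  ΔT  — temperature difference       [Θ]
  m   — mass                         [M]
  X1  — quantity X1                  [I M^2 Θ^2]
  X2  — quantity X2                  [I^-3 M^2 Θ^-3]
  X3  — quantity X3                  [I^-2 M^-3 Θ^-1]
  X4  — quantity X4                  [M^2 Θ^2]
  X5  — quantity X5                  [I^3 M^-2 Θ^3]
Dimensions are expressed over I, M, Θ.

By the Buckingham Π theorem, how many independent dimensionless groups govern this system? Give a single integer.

5

Write exponents as rows I,M,Θ / cols i,ΔT,m,X1,X2,X3,X4,X5:
  I: [ 1  0  0  1 -3 -2  0  3]
  M: [ 0  0  1  2  2 -3  2 -2]
  Θ: [ 0  1  0  2 -3 -1  2  3]
Row reduction gives pivot columns i,ΔT,m; rank = 3
n=8, r=3 ⇒ 5 dimensionless groups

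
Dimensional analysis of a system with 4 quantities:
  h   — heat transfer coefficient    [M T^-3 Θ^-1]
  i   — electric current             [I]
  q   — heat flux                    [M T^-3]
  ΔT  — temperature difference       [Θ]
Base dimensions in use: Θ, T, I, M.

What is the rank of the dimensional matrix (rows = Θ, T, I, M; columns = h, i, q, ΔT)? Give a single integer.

3

Exponent matrix [Θ,T,I,M] × [h,i,q,ΔT]:
  Θ: [-1  0  0  1]
  T: [-3  0 -3  0]
  I: [ 0  1  0  0]
  M: [ 1  0  1  0]
Row reduction gives pivot columns h,i,q; rank = 3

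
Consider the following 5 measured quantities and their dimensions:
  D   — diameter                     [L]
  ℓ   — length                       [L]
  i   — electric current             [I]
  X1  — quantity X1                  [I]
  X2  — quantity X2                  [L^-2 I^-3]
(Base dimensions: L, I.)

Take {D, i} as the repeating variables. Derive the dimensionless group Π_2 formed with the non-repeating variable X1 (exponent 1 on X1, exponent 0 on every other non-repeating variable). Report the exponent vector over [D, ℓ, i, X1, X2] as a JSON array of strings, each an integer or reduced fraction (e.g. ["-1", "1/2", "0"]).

Write exponents as rows L,I / cols D,ℓ,i,X1,X2:
  L: [ 1  1  0  0 -2]
  I: [ 0  0  1  1 -3]
Echelon form has 2 nonzero rows (pivots: D,i)
Pivot set = {D,i}, free = {ℓ,X1,X2}
RREF:
  r0: [   1    1    0    0   -2]
  r1: [   0    0    1    1   -3]
Fix exponent of X1 at 1, ℓ at 0, X2 at 0; solve each RREF row for its pivot's exponent:
  r0: exp(D) + (0)·1 = 0 ⇒ exp(D) = 0
  r1: exp(i) + (1)·1 = 0 ⇒ exp(i) = -1
Π_2 = i^-1 · X1

["0", "0", "-1", "1", "0"]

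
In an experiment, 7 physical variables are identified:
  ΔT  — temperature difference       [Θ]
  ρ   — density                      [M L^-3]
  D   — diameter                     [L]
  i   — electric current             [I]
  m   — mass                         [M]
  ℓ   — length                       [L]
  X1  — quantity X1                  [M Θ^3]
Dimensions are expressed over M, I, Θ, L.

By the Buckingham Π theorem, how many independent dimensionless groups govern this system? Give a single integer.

3

Dimensional matrix (M×I×Θ×L by ΔT×ρ×D×i×m×ℓ×X1):
  M: [ 0  1  0  0  1  0  1]
  I: [ 0  0  0  1  0  0  0]
  Θ: [ 1  0  0  0  0  0  3]
  L: [ 0 -3  1  0  0  1  0]
Echelon form has 4 nonzero rows (pivots: ΔT,ρ,D,i)
n=7, r=4 ⇒ 3 dimensionless groups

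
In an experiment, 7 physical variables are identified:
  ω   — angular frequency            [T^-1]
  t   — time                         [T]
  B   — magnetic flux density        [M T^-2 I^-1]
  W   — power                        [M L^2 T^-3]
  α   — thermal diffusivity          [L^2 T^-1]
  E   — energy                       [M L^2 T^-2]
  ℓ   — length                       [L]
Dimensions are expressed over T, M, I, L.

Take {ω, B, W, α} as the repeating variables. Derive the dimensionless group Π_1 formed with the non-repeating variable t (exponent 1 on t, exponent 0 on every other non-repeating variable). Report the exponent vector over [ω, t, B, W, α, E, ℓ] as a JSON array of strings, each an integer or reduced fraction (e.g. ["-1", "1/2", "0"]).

Write exponents as rows T,M,I,L / cols ω,t,B,W,α,E,ℓ:
  T: [-1  1 -2 -3 -1 -2  0]
  M: [ 0  0  1  1  0  1  0]
  I: [ 0  0 -1  0  0  0  0]
  L: [ 0  0  0  2  2  2  1]
Echelon form has 4 nonzero rows (pivots: ω,B,W,α)
Repeat: ω,B,W,α; free: t,E,ℓ
RREF:
  r0: [   1   -1    0    0    0   -1 -1/2]
  r1: [   0    0    1    0    0    0    0]
  r2: [   0    0    0    1    0    1    0]
  r3: [   0    0    0    0    1    0  1/2]
Fix exponent of t at 1, E at 0, ℓ at 0; solve each RREF row for its pivot's exponent:
  r0: exp(ω) + (-1)·1 = 0 ⇒ exp(ω) = 1
  r1: exp(B) + (0)·1 = 0 ⇒ exp(B) = 0
  r2: exp(W) + (0)·1 = 0 ⇒ exp(W) = 0
  r3: exp(α) + (0)·1 = 0 ⇒ exp(α) = 0
Π_1 = ω · t

["1", "1", "0", "0", "0", "0", "0"]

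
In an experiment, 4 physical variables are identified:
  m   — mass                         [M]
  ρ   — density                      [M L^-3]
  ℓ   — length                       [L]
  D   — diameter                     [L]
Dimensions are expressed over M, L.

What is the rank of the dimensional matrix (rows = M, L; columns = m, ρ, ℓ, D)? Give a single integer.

2

Dimensional matrix (M×L by m×ρ×ℓ×D):
  M: [ 1  1  0  0]
  L: [ 0 -3  1  1]
Echelon form has 2 nonzero rows (pivots: m,ρ)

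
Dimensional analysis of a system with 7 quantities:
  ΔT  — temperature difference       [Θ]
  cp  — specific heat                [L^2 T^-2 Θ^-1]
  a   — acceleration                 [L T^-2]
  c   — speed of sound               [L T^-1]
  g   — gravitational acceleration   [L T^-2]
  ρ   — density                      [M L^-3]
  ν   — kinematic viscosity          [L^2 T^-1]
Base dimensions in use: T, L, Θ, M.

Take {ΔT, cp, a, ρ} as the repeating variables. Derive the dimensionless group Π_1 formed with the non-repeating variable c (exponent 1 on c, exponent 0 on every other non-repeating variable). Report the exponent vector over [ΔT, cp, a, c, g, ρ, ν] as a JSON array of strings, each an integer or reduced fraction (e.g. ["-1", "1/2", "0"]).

Dimensional matrix (T×L×Θ×M by ΔT×cp×a×c×g×ρ×ν):
  T: [ 0 -2 -2 -1 -2  0 -1]
  L: [ 0  2  1  1  1 -3  2]
  Θ: [ 1 -1  0  0  0  0  0]
  M: [ 0  0  0  0  0  1  0]
Row reduction gives pivot columns ΔT,cp,a,ρ; rank = 4
Repeat: ΔT,cp,a,ρ; free: c,g,ν
RREF:
  r0: [   1    0    0  1/2    0    0  3/2]
  r1: [   0    1    0  1/2    0    0  3/2]
  r2: [   0    0    1    0    1    0   -1]
  r3: [   0    0    0    0    0    1    0]
Fix exponent of c at 1, g at 0, ν at 0; solve each RREF row for its pivot's exponent:
  r0: exp(ΔT) + (1/2)·1 = 0 ⇒ exp(ΔT) = -1/2
  r1: exp(cp) + (1/2)·1 = 0 ⇒ exp(cp) = -1/2
  r2: exp(a) + (0)·1 = 0 ⇒ exp(a) = 0
  r3: exp(ρ) + (0)·1 = 0 ⇒ exp(ρ) = 0
Π_1 = ΔT^(-1/2) · cp^(-1/2) · c

["-1/2", "-1/2", "0", "1", "0", "0", "0"]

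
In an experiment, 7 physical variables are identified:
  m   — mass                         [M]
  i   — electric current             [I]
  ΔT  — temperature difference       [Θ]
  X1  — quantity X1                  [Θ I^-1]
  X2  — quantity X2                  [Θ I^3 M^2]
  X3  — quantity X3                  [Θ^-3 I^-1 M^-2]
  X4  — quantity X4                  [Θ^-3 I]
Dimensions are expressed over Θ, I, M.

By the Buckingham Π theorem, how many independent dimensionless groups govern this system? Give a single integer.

Exponent matrix [Θ,I,M] × [m,i,ΔT,X1,X2,X3,X4]:
  Θ: [ 0  0  1  1  1 -3 -3]
  I: [ 0  1  0 -1  3 -1  1]
  M: [ 1  0  0  0  2 -2  0]
Echelon form has 3 nonzero rows (pivots: m,i,ΔT)
n=7, r=3 ⇒ 4 dimensionless groups

4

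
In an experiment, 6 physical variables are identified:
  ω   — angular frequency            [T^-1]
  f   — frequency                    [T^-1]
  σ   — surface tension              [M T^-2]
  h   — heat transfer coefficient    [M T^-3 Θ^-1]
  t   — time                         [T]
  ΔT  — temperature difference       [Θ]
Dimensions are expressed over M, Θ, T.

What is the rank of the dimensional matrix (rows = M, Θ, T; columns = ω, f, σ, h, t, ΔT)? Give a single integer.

3

Dimensional matrix (M×Θ×T by ω×f×σ×h×t×ΔT):
  M: [ 0  0  1  1  0  0]
  Θ: [ 0  0  0 -1  0  1]
  T: [-1 -1 -2 -3  1  0]
Row reduction gives pivot columns ω,σ,h; rank = 3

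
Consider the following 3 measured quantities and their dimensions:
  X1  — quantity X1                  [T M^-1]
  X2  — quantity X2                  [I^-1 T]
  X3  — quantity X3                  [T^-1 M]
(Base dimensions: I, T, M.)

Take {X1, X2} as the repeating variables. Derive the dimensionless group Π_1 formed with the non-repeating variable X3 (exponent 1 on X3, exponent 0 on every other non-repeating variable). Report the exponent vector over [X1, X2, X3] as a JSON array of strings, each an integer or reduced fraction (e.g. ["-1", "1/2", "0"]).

["1", "0", "1"]

Dimensional matrix (I×T×M by X1×X2×X3):
  I: [ 0 -1  0]
  T: [ 1  1 -1]
  M: [-1  0  1]
Row reduction gives pivot columns X1,X2; rank = 2
Repeat: X1,X2; free: X3
RREF:
  r0: [   1    0   -1]
  r1: [   0    1    0]
  r2: [   0    0    0]
Fix exponent of X3 at 1; solve each RREF row for its pivot's exponent:
  r0: exp(X1) + (-1)·1 = 0 ⇒ exp(X1) = 1
  r1: exp(X2) + (0)·1 = 0 ⇒ exp(X2) = 0
Π_1 = X1 · X3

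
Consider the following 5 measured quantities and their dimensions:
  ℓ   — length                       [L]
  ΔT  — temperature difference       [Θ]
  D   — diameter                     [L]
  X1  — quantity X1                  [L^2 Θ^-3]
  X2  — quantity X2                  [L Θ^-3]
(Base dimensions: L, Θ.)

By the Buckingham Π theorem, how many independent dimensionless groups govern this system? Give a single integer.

Dimensional matrix (L×Θ by ℓ×ΔT×D×X1×X2):
  L: [ 1  0  1  2  1]
  Θ: [ 0  1  0 -3 -3]
Echelon form has 2 nonzero rows (pivots: ℓ,ΔT)
n=5, r=2 ⇒ 3 dimensionless groups

3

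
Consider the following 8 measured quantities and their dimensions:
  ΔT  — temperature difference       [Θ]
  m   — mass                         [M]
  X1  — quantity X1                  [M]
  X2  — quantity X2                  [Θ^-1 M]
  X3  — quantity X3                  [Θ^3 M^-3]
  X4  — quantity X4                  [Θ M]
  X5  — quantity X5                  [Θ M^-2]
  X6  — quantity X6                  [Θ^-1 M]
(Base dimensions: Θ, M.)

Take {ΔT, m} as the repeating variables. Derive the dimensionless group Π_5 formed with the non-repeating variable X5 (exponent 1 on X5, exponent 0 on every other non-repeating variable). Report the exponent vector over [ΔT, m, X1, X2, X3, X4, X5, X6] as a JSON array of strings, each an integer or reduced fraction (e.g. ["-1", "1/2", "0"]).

Exponent matrix [Θ,M] × [ΔT,m,X1,X2,X3,X4,X5,X6]:
  Θ: [ 1  0  0 -1  3  1  1 -1]
  M: [ 0  1  1  1 -3  1 -2  1]
Echelon form has 2 nonzero rows (pivots: ΔT,m)
Repeat: ΔT,m; free: X1,X2,X3,X4,X5,X6
RREF:
  r0: [   1    0    0   -1    3    1    1   -1]
  r1: [   0    1    1    1   -3    1   -2    1]
Fix exponent of X5 at 1, X1 at 0, X2 at 0, X3 at 0, X4 at 0, X6 at 0; solve each RREF row for its pivot's exponent:
  r0: exp(ΔT) + (1)·1 = 0 ⇒ exp(ΔT) = -1
  r1: exp(m) + (-2)·1 = 0 ⇒ exp(m) = 2
Π_5 = ΔT^-1 · m^2 · X5

["-1", "2", "0", "0", "0", "0", "1", "0"]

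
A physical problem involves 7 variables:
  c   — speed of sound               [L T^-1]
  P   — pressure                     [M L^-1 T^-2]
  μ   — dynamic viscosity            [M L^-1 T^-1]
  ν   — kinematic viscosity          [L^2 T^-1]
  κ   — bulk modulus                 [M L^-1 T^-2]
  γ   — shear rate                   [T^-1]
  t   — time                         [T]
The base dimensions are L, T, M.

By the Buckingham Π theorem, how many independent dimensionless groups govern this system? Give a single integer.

4

Exponent matrix [L,T,M] × [c,P,μ,ν,κ,γ,t]:
  L: [ 1 -1 -1  2 -1  0  0]
  T: [-1 -2 -1 -1 -2 -1  1]
  M: [ 0  1  1  0  1  0  0]
Row reduction gives pivot columns c,P,μ; rank = 3
n=7, r=3 ⇒ 4 dimensionless groups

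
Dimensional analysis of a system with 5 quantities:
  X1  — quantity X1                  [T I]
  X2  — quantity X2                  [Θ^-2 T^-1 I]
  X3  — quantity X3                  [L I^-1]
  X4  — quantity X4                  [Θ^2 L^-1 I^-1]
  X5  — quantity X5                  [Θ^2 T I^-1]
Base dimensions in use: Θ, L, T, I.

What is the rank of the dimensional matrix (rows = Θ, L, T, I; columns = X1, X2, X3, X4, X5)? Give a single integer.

Write exponents as rows Θ,L,T,I / cols X1,X2,X3,X4,X5:
  Θ: [ 0 -2  0  2  2]
  L: [ 0  0  1 -1  0]
  T: [ 1 -1  0  0  1]
  I: [ 1  1 -1 -1 -1]
RREF → pivots at {X1,X2,X3} ⇒ r = 3

3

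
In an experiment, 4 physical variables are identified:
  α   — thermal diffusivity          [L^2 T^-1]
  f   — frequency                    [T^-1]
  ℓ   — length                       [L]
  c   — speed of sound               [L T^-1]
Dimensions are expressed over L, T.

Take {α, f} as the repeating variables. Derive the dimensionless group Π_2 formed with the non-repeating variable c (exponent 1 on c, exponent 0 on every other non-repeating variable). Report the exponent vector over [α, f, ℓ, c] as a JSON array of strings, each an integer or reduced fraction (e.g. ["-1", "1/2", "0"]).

Dimensional matrix (L×T by α×f×ℓ×c):
  L: [ 2  0  1  1]
  T: [-1 -1  0 -1]
RREF → pivots at {α,f} ⇒ r = 2
Repeat: α,f; free: ℓ,c
RREF:
  r0: [   1    0  1/2  1/2]
  r1: [   0    1 -1/2  1/2]
Fix exponent of c at 1, ℓ at 0; solve each RREF row for its pivot's exponent:
  r0: exp(α) + (1/2)·1 = 0 ⇒ exp(α) = -1/2
  r1: exp(f) + (1/2)·1 = 0 ⇒ exp(f) = -1/2
Π_2 = α^(-1/2) · f^(-1/2) · c

["-1/2", "-1/2", "0", "1"]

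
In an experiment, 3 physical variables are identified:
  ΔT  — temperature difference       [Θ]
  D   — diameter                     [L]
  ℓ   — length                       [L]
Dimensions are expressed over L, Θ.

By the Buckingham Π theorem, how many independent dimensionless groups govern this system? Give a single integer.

1

Write exponents as rows L,Θ / cols ΔT,D,ℓ:
  L: [ 0  1  1]
  Θ: [ 1  0  0]
Row reduction gives pivot columns ΔT,D; rank = 2
n=3, r=2 ⇒ 1 dimensionless group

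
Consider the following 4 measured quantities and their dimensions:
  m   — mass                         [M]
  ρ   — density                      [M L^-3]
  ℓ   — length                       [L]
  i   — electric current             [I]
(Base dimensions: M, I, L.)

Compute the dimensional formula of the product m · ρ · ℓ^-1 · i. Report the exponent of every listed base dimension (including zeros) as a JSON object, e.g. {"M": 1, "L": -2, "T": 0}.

Exponent matrix [M,I,L] × [m,ρ,ℓ,i]:
  M: [ 1  1  0  0]
  I: [ 0  0  0  1]
  L: [ 0 -3  1  0]
  [M]: (1)·1+(1)·1+(-1)·0+(1)·0 = 2
  [I]: (1)·0+(1)·0+(-1)·0+(1)·1 = 1
  [L]: (1)·0+(1)·-3+(-1)·1+(1)·0 = -4
⇒ M^2 I L^-4

{"M": 2, "I": 1, "L": -4}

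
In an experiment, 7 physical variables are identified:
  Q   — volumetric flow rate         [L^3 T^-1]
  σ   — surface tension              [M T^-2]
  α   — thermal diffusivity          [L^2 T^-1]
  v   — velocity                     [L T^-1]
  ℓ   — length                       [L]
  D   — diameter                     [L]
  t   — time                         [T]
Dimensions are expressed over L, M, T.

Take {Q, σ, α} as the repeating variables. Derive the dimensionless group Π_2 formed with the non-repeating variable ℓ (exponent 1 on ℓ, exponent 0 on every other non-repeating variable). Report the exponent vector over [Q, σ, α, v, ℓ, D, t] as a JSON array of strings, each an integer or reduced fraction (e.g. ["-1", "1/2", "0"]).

["-1", "0", "1", "0", "1", "0", "0"]

Exponent matrix [L,M,T] × [Q,σ,α,v,ℓ,D,t]:
  L: [ 3  0  2  1  1  1  0]
  M: [ 0  1  0  0  0  0  0]
  T: [-1 -2 -1 -1  0  0  1]
RREF → pivots at {Q,σ,α} ⇒ r = 3
Repeat: Q,σ,α; free: v,ℓ,D,t
RREF:
  r0: [   1    0    0   -1    1    1    2]
  r1: [   0    1    0    0    0    0    0]
  r2: [   0    0    1    2   -1   -1   -3]
Fix exponent of ℓ at 1, v at 0, D at 0, t at 0; solve each RREF row for its pivot's exponent:
  r0: exp(Q) + (1)·1 = 0 ⇒ exp(Q) = -1
  r1: exp(σ) + (0)·1 = 0 ⇒ exp(σ) = 0
  r2: exp(α) + (-1)·1 = 0 ⇒ exp(α) = 1
Π_2 = Q^-1 · α · ℓ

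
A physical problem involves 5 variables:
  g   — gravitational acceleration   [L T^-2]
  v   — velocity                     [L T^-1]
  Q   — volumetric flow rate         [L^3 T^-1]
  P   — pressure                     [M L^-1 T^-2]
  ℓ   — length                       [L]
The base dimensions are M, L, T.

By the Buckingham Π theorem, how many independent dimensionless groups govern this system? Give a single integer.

Write exponents as rows M,L,T / cols g,v,Q,P,ℓ:
  M: [ 0  0  0  1  0]
  L: [ 1  1  3 -1  1]
  T: [-2 -1 -1 -2  0]
Row reduction gives pivot columns g,v,P; rank = 3
n=5, r=3 ⇒ 2 dimensionless groups

2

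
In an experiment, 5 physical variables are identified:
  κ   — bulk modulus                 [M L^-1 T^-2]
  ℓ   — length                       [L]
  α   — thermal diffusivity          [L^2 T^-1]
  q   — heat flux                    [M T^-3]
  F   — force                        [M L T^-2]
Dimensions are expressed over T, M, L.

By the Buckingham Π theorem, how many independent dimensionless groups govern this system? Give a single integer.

2

Dimensional matrix (T×M×L by κ×ℓ×α×q×F):
  T: [-2  0 -1 -3 -2]
  M: [ 1  0  0  1  1]
  L: [-1  1  2  0  1]
Row reduction gives pivot columns κ,ℓ,α; rank = 3
n=5, r=3 ⇒ 2 dimensionless groups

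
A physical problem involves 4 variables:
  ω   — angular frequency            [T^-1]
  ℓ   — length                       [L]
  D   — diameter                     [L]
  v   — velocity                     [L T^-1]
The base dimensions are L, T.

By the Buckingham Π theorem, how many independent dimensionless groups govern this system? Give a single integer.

2

Dimensional matrix (L×T by ω×ℓ×D×v):
  L: [ 0  1  1  1]
  T: [-1  0  0 -1]
Row reduction gives pivot columns ω,ℓ; rank = 2
n=4, r=2 ⇒ 2 dimensionless groups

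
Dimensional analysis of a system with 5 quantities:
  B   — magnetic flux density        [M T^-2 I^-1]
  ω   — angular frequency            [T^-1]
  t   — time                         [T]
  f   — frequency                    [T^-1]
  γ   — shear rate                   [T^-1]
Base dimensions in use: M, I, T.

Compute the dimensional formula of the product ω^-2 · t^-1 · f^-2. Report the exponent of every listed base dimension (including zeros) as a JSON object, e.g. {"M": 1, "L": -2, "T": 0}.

{"M": 0, "I": 0, "T": 3}

Dimensional matrix (M×I×T by B×ω×t×f×γ):
  M: [ 1  0  0  0  0]
  I: [-1  0  0  0  0]
  T: [-2 -1  1 -1 -1]
  [M]: (-2)·0+(-1)·0+(-2)·0 = 0
  [I]: (-2)·0+(-1)·0+(-2)·0 = 0
  [T]: (-2)·-1+(-1)·1+(-2)·-1 = 3
⇒ T^3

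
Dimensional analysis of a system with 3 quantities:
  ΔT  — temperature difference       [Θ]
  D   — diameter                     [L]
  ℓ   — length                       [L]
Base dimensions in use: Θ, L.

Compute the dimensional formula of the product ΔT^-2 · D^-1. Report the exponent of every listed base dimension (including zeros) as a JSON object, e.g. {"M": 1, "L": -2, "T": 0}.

{"Θ": -2, "L": -1}

Exponent matrix [Θ,L] × [ΔT,D,ℓ]:
  Θ: [ 1  0  0]
  L: [ 0  1  1]
  [Θ]: (-2)·1+(-1)·0 = -2
  [L]: (-2)·0+(-1)·1 = -1
⇒ Θ^-2 L^-1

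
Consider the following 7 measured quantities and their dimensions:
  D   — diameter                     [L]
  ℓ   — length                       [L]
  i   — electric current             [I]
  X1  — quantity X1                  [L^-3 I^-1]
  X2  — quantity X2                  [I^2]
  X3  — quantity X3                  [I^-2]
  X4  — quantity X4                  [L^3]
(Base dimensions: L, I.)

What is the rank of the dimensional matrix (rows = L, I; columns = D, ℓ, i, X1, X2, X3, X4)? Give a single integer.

Dimensional matrix (L×I by D×ℓ×i×X1×X2×X3×X4):
  L: [ 1  1  0 -3  0  0  3]
  I: [ 0  0  1 -1  2 -2  0]
Row reduction gives pivot columns D,i; rank = 2

2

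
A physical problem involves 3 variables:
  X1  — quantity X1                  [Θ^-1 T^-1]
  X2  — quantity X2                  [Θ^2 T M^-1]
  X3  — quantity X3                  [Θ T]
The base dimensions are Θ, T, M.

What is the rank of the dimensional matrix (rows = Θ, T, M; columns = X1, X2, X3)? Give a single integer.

Exponent matrix [Θ,T,M] × [X1,X2,X3]:
  Θ: [-1  2  1]
  T: [-1  1  1]
  M: [ 0 -1  0]
Row reduction gives pivot columns X1,X2; rank = 2

2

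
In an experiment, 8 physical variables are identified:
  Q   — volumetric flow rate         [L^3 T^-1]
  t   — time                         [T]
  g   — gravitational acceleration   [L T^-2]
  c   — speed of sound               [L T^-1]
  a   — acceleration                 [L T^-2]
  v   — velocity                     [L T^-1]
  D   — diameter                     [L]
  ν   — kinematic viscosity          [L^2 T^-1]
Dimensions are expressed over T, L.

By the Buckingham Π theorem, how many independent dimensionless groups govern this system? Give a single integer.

6

Write exponents as rows T,L / cols Q,t,g,c,a,v,D,ν:
  T: [-1  1 -2 -1 -2 -1  0 -1]
  L: [ 3  0  1  1  1  1  1  2]
RREF → pivots at {Q,t} ⇒ r = 2
n=8, r=2 ⇒ 6 dimensionless groups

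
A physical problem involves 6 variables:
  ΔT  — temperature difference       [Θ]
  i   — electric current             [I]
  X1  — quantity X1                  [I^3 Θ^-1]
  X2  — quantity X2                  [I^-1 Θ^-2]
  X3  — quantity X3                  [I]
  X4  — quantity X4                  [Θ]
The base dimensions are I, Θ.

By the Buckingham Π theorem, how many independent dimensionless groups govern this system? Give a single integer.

4

Dimensional matrix (I×Θ by ΔT×i×X1×X2×X3×X4):
  I: [ 0  1  3 -1  1  0]
  Θ: [ 1  0 -1 -2  0  1]
RREF → pivots at {ΔT,i} ⇒ r = 2
Π count = n − r = 6 − 2 = 4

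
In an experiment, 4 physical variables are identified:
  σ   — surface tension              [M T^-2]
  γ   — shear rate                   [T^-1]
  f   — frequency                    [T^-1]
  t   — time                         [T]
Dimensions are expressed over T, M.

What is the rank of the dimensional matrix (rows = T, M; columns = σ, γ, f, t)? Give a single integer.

2

Write exponents as rows T,M / cols σ,γ,f,t:
  T: [-2 -1 -1  1]
  M: [ 1  0  0  0]
Row reduction gives pivot columns σ,γ; rank = 2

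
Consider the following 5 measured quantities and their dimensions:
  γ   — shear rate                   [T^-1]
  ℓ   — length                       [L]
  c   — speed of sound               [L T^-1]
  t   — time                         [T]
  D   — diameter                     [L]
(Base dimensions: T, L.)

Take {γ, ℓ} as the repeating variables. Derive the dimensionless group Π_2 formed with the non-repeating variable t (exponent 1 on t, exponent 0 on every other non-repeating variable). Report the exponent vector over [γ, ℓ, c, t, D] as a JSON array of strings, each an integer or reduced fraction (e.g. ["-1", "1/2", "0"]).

Exponent matrix [T,L] × [γ,ℓ,c,t,D]:
  T: [-1  0 -1  1  0]
  L: [ 0  1  1  0  1]
RREF → pivots at {γ,ℓ} ⇒ r = 2
Repeat: γ,ℓ; free: c,t,D
RREF:
  r0: [   1    0    1   -1    0]
  r1: [   0    1    1    0    1]
Fix exponent of t at 1, c at 0, D at 0; solve each RREF row for its pivot's exponent:
  r0: exp(γ) + (-1)·1 = 0 ⇒ exp(γ) = 1
  r1: exp(ℓ) + (0)·1 = 0 ⇒ exp(ℓ) = 0
Π_2 = γ · t

["1", "0", "0", "1", "0"]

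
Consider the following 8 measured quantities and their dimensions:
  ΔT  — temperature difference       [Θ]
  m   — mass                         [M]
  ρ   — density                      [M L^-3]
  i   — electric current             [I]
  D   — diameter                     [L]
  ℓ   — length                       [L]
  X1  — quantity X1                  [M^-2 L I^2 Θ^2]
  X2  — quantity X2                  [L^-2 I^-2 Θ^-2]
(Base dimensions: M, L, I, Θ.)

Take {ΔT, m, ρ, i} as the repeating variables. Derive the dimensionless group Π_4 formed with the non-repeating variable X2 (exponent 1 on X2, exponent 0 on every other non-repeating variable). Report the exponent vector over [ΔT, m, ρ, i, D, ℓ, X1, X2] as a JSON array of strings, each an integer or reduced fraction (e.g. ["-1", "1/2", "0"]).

Dimensional matrix (M×L×I×Θ by ΔT×m×ρ×i×D×ℓ×X1×X2):
  M: [ 0  1  1  0  0  0 -2  0]
  L: [ 0  0 -3  0  1  1  1 -2]
  I: [ 0  0  0  1  0  0  2 -2]
  Θ: [ 1  0  0  0  0  0  2 -2]
Echelon form has 4 nonzero rows (pivots: ΔT,m,ρ,i)
Pivot set = {ΔT,m,ρ,i}, free = {D,ℓ,X1,X2}
RREF:
  r0: [   1    0    0    0    0    0    2   -2]
  r1: [   0    1    0    0  1/3  1/3 -5/3 -2/3]
  r2: [   0    0    1    0 -1/3 -1/3 -1/3  2/3]
  r3: [   0    0    0    1    0    0    2   -2]
Fix exponent of X2 at 1, D at 0, ℓ at 0, X1 at 0; solve each RREF row for its pivot's exponent:
  r0: exp(ΔT) + (-2)·1 = 0 ⇒ exp(ΔT) = 2
  r1: exp(m) + (-2/3)·1 = 0 ⇒ exp(m) = 2/3
  r2: exp(ρ) + (2/3)·1 = 0 ⇒ exp(ρ) = -2/3
  r3: exp(i) + (-2)·1 = 0 ⇒ exp(i) = 2
Π_4 = ΔT^2 · m^(2/3) · ρ^(-2/3) · i^2 · X2

["2", "2/3", "-2/3", "2", "0", "0", "0", "1"]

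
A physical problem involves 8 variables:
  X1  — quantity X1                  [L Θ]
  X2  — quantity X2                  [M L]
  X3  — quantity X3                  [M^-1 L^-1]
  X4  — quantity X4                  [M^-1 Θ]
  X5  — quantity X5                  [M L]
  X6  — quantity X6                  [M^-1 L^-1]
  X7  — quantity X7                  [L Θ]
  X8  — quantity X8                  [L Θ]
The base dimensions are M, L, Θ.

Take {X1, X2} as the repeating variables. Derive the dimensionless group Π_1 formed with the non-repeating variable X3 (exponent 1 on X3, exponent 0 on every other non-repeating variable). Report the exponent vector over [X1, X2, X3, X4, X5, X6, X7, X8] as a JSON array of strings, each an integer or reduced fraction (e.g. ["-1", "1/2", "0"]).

["0", "1", "1", "0", "0", "0", "0", "0"]

Dimensional matrix (M×L×Θ by X1×X2×X3×X4×X5×X6×X7×X8):
  M: [ 0  1 -1 -1  1 -1  0  0]
  L: [ 1  1 -1  0  1 -1  1  1]
  Θ: [ 1  0  0  1  0  0  1  1]
Row reduction gives pivot columns X1,X2; rank = 2
Pivot set = {X1,X2}, free = {X3,X4,X5,X6,X7,X8}
RREF:
  r0: [   1    0    0    1    0    0    1    1]
  r1: [   0    1   -1   -1    1   -1    0    0]
  r2: [   0    0    0    0    0    0    0    0]
Fix exponent of X3 at 1, X4 at 0, X5 at 0, X6 at 0, X7 at 0, X8 at 0; solve each RREF row for its pivot's exponent:
  r0: exp(X1) + (0)·1 = 0 ⇒ exp(X1) = 0
  r1: exp(X2) + (-1)·1 = 0 ⇒ exp(X2) = 1
Π_1 = X2 · X3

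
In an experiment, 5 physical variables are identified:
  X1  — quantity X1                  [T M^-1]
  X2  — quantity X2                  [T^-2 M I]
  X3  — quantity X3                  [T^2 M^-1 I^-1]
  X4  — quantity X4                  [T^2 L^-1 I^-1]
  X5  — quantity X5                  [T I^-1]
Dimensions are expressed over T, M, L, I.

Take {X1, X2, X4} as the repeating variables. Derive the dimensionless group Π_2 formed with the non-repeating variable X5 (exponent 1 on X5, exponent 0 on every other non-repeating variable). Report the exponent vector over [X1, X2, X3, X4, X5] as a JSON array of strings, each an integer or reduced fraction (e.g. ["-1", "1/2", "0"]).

["1", "1", "0", "0", "1"]

Write exponents as rows T,M,L,I / cols X1,X2,X3,X4,X5:
  T: [ 1 -2  2  2  1]
  M: [-1  1 -1  0  0]
  L: [ 0  0  0 -1  0]
  I: [ 0  1 -1 -1 -1]
Row reduction gives pivot columns X1,X2,X4; rank = 3
Repeat: X1,X2,X4; free: X3,X5
RREF:
  r0: [   1    0    0    0   -1]
  r1: [   0    1   -1    0   -1]
  r2: [   0    0    0    1    0]
  r3: [   0    0    0    0    0]
Fix exponent of X5 at 1, X3 at 0; solve each RREF row for its pivot's exponent:
  r0: exp(X1) + (-1)·1 = 0 ⇒ exp(X1) = 1
  r1: exp(X2) + (-1)·1 = 0 ⇒ exp(X2) = 1
  r2: exp(X4) + (0)·1 = 0 ⇒ exp(X4) = 0
Π_2 = X1 · X2 · X5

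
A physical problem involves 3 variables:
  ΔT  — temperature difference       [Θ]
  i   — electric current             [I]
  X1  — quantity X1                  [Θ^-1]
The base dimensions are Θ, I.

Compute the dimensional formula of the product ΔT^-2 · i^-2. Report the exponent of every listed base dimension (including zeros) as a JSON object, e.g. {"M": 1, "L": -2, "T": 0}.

{"Θ": -2, "I": -2}

Dimensional matrix (Θ×I by ΔT×i×X1):
  Θ: [ 1  0 -1]
  I: [ 0  1  0]
  [Θ]: (-2)·1+(-2)·0 = -2
  [I]: (-2)·0+(-2)·1 = -2
⇒ Θ^-2 I^-2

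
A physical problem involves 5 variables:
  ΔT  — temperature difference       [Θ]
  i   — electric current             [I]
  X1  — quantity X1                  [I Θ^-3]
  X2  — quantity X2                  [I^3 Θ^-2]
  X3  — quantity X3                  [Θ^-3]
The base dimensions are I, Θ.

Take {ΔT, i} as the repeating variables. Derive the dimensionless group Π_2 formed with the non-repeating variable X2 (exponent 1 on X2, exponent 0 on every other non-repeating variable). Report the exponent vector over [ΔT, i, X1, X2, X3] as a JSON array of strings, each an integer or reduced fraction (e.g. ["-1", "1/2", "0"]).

Write exponents as rows I,Θ / cols ΔT,i,X1,X2,X3:
  I: [ 0  1  1  3  0]
  Θ: [ 1  0 -3 -2 -3]
Row reduction gives pivot columns ΔT,i; rank = 2
Pivot set = {ΔT,i}, free = {X1,X2,X3}
RREF:
  r0: [   1    0   -3   -2   -3]
  r1: [   0    1    1    3    0]
Fix exponent of X2 at 1, X1 at 0, X3 at 0; solve each RREF row for its pivot's exponent:
  r0: exp(ΔT) + (-2)·1 = 0 ⇒ exp(ΔT) = 2
  r1: exp(i) + (3)·1 = 0 ⇒ exp(i) = -3
Π_2 = ΔT^2 · i^-3 · X2

["2", "-3", "0", "1", "0"]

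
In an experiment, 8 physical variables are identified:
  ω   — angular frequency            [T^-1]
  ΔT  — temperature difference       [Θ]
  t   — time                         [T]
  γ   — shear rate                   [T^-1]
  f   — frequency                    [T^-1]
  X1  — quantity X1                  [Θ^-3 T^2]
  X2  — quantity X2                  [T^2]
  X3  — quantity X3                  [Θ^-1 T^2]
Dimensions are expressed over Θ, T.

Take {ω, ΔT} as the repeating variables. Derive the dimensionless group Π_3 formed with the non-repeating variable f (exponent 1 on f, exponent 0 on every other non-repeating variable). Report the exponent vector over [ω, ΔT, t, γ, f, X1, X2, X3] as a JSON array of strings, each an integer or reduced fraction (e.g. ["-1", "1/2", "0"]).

Exponent matrix [Θ,T] × [ω,ΔT,t,γ,f,X1,X2,X3]:
  Θ: [ 0  1  0  0  0 -3  0 -1]
  T: [-1  0  1 -1 -1  2  2  2]
Echelon form has 2 nonzero rows (pivots: ω,ΔT)
Pivot set = {ω,ΔT}, free = {t,γ,f,X1,X2,X3}
RREF:
  r0: [   1    0   -1    1    1   -2   -2   -2]
  r1: [   0    1    0    0    0   -3    0   -1]
Fix exponent of f at 1, t at 0, γ at 0, X1 at 0, X2 at 0, X3 at 0; solve each RREF row for its pivot's exponent:
  r0: exp(ω) + (1)·1 = 0 ⇒ exp(ω) = -1
  r1: exp(ΔT) + (0)·1 = 0 ⇒ exp(ΔT) = 0
Π_3 = ω^-1 · f

["-1", "0", "0", "0", "1", "0", "0", "0"]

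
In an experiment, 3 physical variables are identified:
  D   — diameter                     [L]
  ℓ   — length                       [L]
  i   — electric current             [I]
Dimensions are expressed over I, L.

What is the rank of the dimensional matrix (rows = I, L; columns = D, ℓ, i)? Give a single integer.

Exponent matrix [I,L] × [D,ℓ,i]:
  I: [ 0  0  1]
  L: [ 1  1  0]
Row reduction gives pivot columns D,i; rank = 2

2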